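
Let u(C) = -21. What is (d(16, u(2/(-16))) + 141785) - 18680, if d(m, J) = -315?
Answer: 122790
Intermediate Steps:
(d(16, u(2/(-16))) + 141785) - 18680 = (-315 + 141785) - 18680 = 141470 - 18680 = 122790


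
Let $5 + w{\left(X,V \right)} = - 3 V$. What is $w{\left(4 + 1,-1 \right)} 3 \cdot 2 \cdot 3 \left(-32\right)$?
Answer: $1152$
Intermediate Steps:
$w{\left(X,V \right)} = -5 - 3 V$
$w{\left(4 + 1,-1 \right)} 3 \cdot 2 \cdot 3 \left(-32\right) = \left(-5 - -3\right) 3 \cdot 2 \cdot 3 \left(-32\right) = \left(-5 + 3\right) 6 \cdot 3 \left(-32\right) = \left(-2\right) 18 \left(-32\right) = \left(-36\right) \left(-32\right) = 1152$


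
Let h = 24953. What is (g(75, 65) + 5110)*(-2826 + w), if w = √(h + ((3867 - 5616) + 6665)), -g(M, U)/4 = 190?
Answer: -12293100 + 4350*√29869 ≈ -1.1541e+7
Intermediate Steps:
g(M, U) = -760 (g(M, U) = -4*190 = -760)
w = √29869 (w = √(24953 + ((3867 - 5616) + 6665)) = √(24953 + (-1749 + 6665)) = √(24953 + 4916) = √29869 ≈ 172.83)
(g(75, 65) + 5110)*(-2826 + w) = (-760 + 5110)*(-2826 + √29869) = 4350*(-2826 + √29869) = -12293100 + 4350*√29869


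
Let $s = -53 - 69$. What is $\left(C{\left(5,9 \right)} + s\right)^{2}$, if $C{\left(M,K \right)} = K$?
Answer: $12769$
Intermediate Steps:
$s = -122$
$\left(C{\left(5,9 \right)} + s\right)^{2} = \left(9 - 122\right)^{2} = \left(-113\right)^{2} = 12769$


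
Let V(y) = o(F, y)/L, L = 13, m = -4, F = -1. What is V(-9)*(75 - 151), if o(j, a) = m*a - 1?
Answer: -2660/13 ≈ -204.62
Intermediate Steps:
o(j, a) = -1 - 4*a (o(j, a) = -4*a - 1 = -1 - 4*a)
V(y) = -1/13 - 4*y/13 (V(y) = (-1 - 4*y)/13 = (-1 - 4*y)*(1/13) = -1/13 - 4*y/13)
V(-9)*(75 - 151) = (-1/13 - 4/13*(-9))*(75 - 151) = (-1/13 + 36/13)*(-76) = (35/13)*(-76) = -2660/13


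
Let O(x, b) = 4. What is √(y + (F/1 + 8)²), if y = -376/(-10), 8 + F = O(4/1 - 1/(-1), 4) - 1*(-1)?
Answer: √1565/5 ≈ 7.9120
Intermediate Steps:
F = -3 (F = -8 + (4 - 1*(-1)) = -8 + (4 + 1) = -8 + 5 = -3)
y = 188/5 (y = -376*(-⅒) = 188/5 ≈ 37.600)
√(y + (F/1 + 8)²) = √(188/5 + (-3/1 + 8)²) = √(188/5 + (-3*1 + 8)²) = √(188/5 + (-3 + 8)²) = √(188/5 + 5²) = √(188/5 + 25) = √(313/5) = √1565/5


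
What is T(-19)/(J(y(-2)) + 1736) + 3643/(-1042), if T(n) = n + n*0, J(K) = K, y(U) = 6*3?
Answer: -1602405/456917 ≈ -3.5070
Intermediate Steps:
y(U) = 18
T(n) = n (T(n) = n + 0 = n)
T(-19)/(J(y(-2)) + 1736) + 3643/(-1042) = -19/(18 + 1736) + 3643/(-1042) = -19/1754 + 3643*(-1/1042) = -19*1/1754 - 3643/1042 = -19/1754 - 3643/1042 = -1602405/456917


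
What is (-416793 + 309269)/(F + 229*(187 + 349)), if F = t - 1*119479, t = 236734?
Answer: -107524/239999 ≈ -0.44802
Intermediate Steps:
F = 117255 (F = 236734 - 1*119479 = 236734 - 119479 = 117255)
(-416793 + 309269)/(F + 229*(187 + 349)) = (-416793 + 309269)/(117255 + 229*(187 + 349)) = -107524/(117255 + 229*536) = -107524/(117255 + 122744) = -107524/239999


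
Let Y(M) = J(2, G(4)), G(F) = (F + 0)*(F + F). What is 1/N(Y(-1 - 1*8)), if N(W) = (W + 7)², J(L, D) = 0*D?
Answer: 1/49 ≈ 0.020408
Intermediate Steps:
G(F) = 2*F² (G(F) = F*(2*F) = 2*F²)
J(L, D) = 0
Y(M) = 0
N(W) = (7 + W)²
1/N(Y(-1 - 1*8)) = 1/((7 + 0)²) = 1/(7²) = 1/49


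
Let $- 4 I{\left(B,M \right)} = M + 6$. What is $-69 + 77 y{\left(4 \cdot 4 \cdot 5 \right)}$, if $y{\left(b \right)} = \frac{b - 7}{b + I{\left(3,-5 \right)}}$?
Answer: $\frac{43}{29} \approx 1.4828$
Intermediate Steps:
$I{\left(B,M \right)} = - \frac{3}{2} - \frac{M}{4}$ ($I{\left(B,M \right)} = - \frac{M + 6}{4} = - \frac{6 + M}{4} = - \frac{3}{2} - \frac{M}{4}$)
$y{\left(b \right)} = \frac{-7 + b}{- \frac{1}{4} + b}$ ($y{\left(b \right)} = \frac{b - 7}{b - \frac{1}{4}} = \frac{-7 + b}{b + \left(- \frac{3}{2} + \frac{5}{4}\right)} = \frac{-7 + b}{b - \frac{1}{4}} = \frac{-7 + b}{- \frac{1}{4} + b}$)
$-69 + 77 y{\left(4 \cdot 4 \cdot 5 \right)} = -69 + 77 \frac{4 \left(-7 + 4 \cdot 4 \cdot 5\right)}{-1 + 4 \cdot 4 \cdot 4 \cdot 5} = -69 + 77 \frac{4 \left(-7 + 16 \cdot 5\right)}{-1 + 4 \cdot 16 \cdot 5} = -69 + 77 \frac{4 \left(-7 + 80\right)}{-1 + 4 \cdot 80} = -69 + 77 \cdot 4 \frac{1}{-1 + 320} \cdot 73 = -69 + 77 \cdot 4 \cdot \frac{1}{319} \cdot 73 = -69 + 77 \cdot \frac{292}{319} = -69 + \frac{2044}{29} = \frac{43}{29}$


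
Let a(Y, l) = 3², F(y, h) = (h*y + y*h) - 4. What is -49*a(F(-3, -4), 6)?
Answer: -441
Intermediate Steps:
F(y, h) = -4 + 2*h*y (F(y, h) = (h*y + h*y) - 4 = 2*h*y - 4 = -4 + 2*h*y)
a(Y, l) = 9
-49*a(F(-3, -4), 6) = -49*9 = -441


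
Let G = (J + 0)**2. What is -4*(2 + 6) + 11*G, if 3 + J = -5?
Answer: 672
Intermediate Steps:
J = -8 (J = -3 - 5 = -8)
G = 64 (G = (-8 + 0)**2 = (-8)**2 = 64)
-4*(2 + 6) + 11*G = -4*(2 + 6) + 11*64 = -4*8 + 704 = -32 + 704 = 672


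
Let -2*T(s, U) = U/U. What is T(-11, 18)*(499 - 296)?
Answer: -203/2 ≈ -101.50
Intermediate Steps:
T(s, U) = -½ (T(s, U) = -U/(2*U) = -½*1 = -½)
T(-11, 18)*(499 - 296) = -(499 - 296)/2 = -½*203 = -203/2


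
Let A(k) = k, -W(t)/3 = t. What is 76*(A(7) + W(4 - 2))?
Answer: 76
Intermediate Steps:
W(t) = -3*t
76*(A(7) + W(4 - 2)) = 76*(7 - 3*(4 - 2)) = 76*(7 - 3*2) = 76*(7 - 6) = 76*1 = 76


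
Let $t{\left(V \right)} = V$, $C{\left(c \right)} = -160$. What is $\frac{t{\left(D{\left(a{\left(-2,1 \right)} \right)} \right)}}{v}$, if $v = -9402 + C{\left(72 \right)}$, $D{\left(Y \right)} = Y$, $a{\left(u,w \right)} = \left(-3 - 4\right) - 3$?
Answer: $\frac{5}{4781} \approx 0.0010458$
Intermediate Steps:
$a{\left(u,w \right)} = -10$ ($a{\left(u,w \right)} = -7 - 3 = -10$)
$v = -9562$ ($v = -9402 - 160 = -9562$)
$\frac{t{\left(D{\left(a{\left(-2,1 \right)} \right)} \right)}}{v} = - \frac{10}{-9562} = \left(-10\right) \left(- \frac{1}{9562}\right) = \frac{5}{4781}$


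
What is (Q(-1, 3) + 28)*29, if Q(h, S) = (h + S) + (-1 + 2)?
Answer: 899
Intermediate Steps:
Q(h, S) = 1 + S + h (Q(h, S) = (S + h) + 1 = 1 + S + h)
(Q(-1, 3) + 28)*29 = ((1 + 3 - 1) + 28)*29 = (3 + 28)*29 = 31*29 = 899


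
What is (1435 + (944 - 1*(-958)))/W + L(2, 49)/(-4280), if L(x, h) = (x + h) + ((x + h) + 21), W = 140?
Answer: 713257/29960 ≈ 23.807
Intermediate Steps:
L(x, h) = 21 + 2*h + 2*x (L(x, h) = (h + x) + ((h + x) + 21) = (h + x) + (21 + h + x) = 21 + 2*h + 2*x)
(1435 + (944 - 1*(-958)))/W + L(2, 49)/(-4280) = (1435 + (944 - 1*(-958)))/140 + (21 + 2*49 + 2*2)/(-4280) = (1435 + (944 + 958))*(1/140) + (21 + 98 + 4)*(-1/4280) = (1435 + 1902)*(1/140) + 123*(-1/4280) = 3337*(1/140) - 123/4280 = 3337/140 - 123/4280 = 713257/29960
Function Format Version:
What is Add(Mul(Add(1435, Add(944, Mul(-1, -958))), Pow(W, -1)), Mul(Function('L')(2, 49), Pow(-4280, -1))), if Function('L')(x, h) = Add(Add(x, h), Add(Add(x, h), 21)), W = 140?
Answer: Rational(713257, 29960) ≈ 23.807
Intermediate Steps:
Function('L')(x, h) = Add(21, Mul(2, h), Mul(2, x)) (Function('L')(x, h) = Add(Add(h, x), Add(Add(h, x), 21)) = Add(Add(h, x), Add(21, h, x)) = Add(21, Mul(2, h), Mul(2, x)))
Add(Mul(Add(1435, Add(944, Mul(-1, -958))), Pow(W, -1)), Mul(Function('L')(2, 49), Pow(-4280, -1))) = Add(Mul(Add(1435, Add(944, Mul(-1, -958))), Pow(140, -1)), Mul(Add(21, Mul(2, 49), Mul(2, 2)), Pow(-4280, -1))) = Add(Mul(Add(1435, Add(944, 958)), Rational(1, 140)), Mul(Add(21, 98, 4), Rational(-1, 4280))) = Add(Mul(Add(1435, 1902), Rational(1, 140)), Mul(123, Rational(-1, 4280))) = Add(Mul(3337, Rational(1, 140)), Rational(-123, 4280)) = Add(Rational(3337, 140), Rational(-123, 4280)) = Rational(713257, 29960)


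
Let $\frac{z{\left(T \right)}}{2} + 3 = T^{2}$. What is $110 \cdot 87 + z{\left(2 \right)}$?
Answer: $9572$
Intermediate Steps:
$z{\left(T \right)} = -6 + 2 T^{2}$
$110 \cdot 87 + z{\left(2 \right)} = 110 \cdot 87 - \left(6 - 2 \cdot 2^{2}\right) = 9570 + \left(-6 + 2 \cdot 4\right) = 9570 + \left(-6 + 8\right) = 9570 + 2 = 9572$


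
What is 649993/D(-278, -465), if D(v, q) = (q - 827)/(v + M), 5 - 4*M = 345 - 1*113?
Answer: 870340627/5168 ≈ 1.6841e+5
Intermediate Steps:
M = -227/4 (M = 5/4 - (345 - 1*113)/4 = 5/4 - (345 - 113)/4 = 5/4 - ¼*232 = 5/4 - 58 = -227/4 ≈ -56.750)
D(v, q) = (-827 + q)/(-227/4 + v) (D(v, q) = (q - 827)/(v - 227/4) = (-827 + q)/(-227/4 + v))
649993/D(-278, -465) = 649993/((4*(-827 - 465)/(-227 + 4*(-278)))) = 649993/((4*(-1292)/(-227 - 1112))) = 649993/((4*(-1292)/(-1339))) = 649993/((4*(-1/1339)*(-1292))) = 649993/(5168/1339) = 649993*(1339/5168) = 870340627/5168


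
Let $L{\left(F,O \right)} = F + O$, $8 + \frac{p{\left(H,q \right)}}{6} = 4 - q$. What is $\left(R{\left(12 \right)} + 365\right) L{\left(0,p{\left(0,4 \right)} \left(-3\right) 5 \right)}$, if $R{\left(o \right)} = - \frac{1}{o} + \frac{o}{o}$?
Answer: $263460$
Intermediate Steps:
$p{\left(H,q \right)} = -24 - 6 q$ ($p{\left(H,q \right)} = -48 + 6 \left(4 - q\right) = -48 - \left(-24 + 6 q\right) = -24 - 6 q$)
$R{\left(o \right)} = 1 - \frac{1}{o}$ ($R{\left(o \right)} = - \frac{1}{o} + 1 = 1 - \frac{1}{o}$)
$\left(R{\left(12 \right)} + 365\right) L{\left(0,p{\left(0,4 \right)} \left(-3\right) 5 \right)} = \left(\frac{-1 + 12}{12} + 365\right) \left(0 + \left(-24 - 24\right) \left(-3\right) 5\right) = \left(\frac{1}{12} \cdot 11 + 365\right) \left(0 + \left(-24 - 24\right) \left(-3\right) 5\right) = \left(\frac{11}{12} + 365\right) \left(0 + \left(-48\right) \left(-3\right) 5\right) = \frac{4391 \left(0 + 144 \cdot 5\right)}{12} = \frac{4391 \left(0 + 720\right)}{12} = \frac{4391}{12} \cdot 720 = 263460$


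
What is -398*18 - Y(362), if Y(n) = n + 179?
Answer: -7705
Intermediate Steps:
Y(n) = 179 + n
-398*18 - Y(362) = -398*18 - (179 + 362) = -7164 - 1*541 = -7164 - 541 = -7705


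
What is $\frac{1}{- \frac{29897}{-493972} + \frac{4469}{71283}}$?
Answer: $\frac{35211806076}{4338708719} \approx 8.1157$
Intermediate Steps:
$\frac{1}{- \frac{29897}{-493972} + \frac{4469}{71283}} = \frac{1}{\left(-29897\right) \left(- \frac{1}{493972}\right) + 4469 \cdot \frac{1}{71283}} = \frac{1}{\frac{29897}{493972} + \frac{4469}{71283}} = \frac{1}{\frac{4338708719}{35211806076}} = \frac{35211806076}{4338708719}$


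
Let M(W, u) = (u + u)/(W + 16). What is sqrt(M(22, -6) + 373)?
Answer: sqrt(134539)/19 ≈ 19.305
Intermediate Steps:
M(W, u) = 2*u/(16 + W) (M(W, u) = (2*u)/(16 + W) = 2*u/(16 + W))
sqrt(M(22, -6) + 373) = sqrt(2*(-6)/(16 + 22) + 373) = sqrt(2*(-6)/38 + 373) = sqrt(2*(-6)*(1/38) + 373) = sqrt(-6/19 + 373) = sqrt(7081/19) = sqrt(134539)/19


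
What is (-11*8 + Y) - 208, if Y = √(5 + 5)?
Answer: -296 + √10 ≈ -292.84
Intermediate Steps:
Y = √10 ≈ 3.1623
(-11*8 + Y) - 208 = (-11*8 + √10) - 208 = (-88 + √10) - 208 = -296 + √10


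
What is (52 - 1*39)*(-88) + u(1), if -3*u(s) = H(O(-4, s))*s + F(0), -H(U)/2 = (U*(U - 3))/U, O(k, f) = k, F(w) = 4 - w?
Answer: -1150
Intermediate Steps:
H(U) = 6 - 2*U (H(U) = -2*U*(U - 3)/U = -2*U*(-3 + U)/U = -2*(-3 + U) = 6 - 2*U)
u(s) = -4/3 - 14*s/3 (u(s) = -((6 - 2*(-4))*s + (4 - 1*0))/3 = -((6 + 8)*s + (4 + 0))/3 = -(14*s + 4)/3 = -(4 + 14*s)/3 = -4/3 - 14*s/3)
(52 - 1*39)*(-88) + u(1) = (52 - 1*39)*(-88) + (-4/3 - 14/3*1) = (52 - 39)*(-88) + (-4/3 - 14/3) = 13*(-88) - 6 = -1144 - 6 = -1150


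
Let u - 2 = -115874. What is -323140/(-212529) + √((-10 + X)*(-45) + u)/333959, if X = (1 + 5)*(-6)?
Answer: 323140/212529 + I*√113802/333959 ≈ 1.5205 + 0.0010101*I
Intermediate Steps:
u = -115872 (u = 2 - 115874 = -115872)
X = -36 (X = 6*(-6) = -36)
-323140/(-212529) + √((-10 + X)*(-45) + u)/333959 = -323140/(-212529) + √((-10 - 36)*(-45) - 115872)/333959 = -323140*(-1/212529) + √(-46*(-45) - 115872)*(1/333959) = 323140/212529 + √(2070 - 115872)*(1/333959) = 323140/212529 + √(-113802)*(1/333959) = 323140/212529 + (I*√113802)*(1/333959) = 323140/212529 + I*√113802/333959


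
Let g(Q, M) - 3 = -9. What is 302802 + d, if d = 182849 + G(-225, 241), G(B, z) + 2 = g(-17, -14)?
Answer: 485643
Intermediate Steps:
g(Q, M) = -6 (g(Q, M) = 3 - 9 = -6)
G(B, z) = -8 (G(B, z) = -2 - 6 = -8)
d = 182841 (d = 182849 - 8 = 182841)
302802 + d = 302802 + 182841 = 485643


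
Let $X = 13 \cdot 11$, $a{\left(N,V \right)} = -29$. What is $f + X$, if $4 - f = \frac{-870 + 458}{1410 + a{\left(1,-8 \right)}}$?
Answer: $\frac{203419}{1381} \approx 147.3$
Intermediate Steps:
$X = 143$
$f = \frac{5936}{1381}$ ($f = 4 - \frac{-870 + 458}{1410 - 29} = 4 - - \frac{412}{1381} = 4 + \frac{412}{1381} = \frac{5936}{1381} \approx 4.2983$)
$f + X = \frac{5936}{1381} + 143 = \frac{203419}{1381}$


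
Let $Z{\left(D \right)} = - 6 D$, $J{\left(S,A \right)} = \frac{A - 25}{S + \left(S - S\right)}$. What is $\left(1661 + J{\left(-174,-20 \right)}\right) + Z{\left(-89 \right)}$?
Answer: $\frac{127325}{58} \approx 2195.3$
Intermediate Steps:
$J{\left(S,A \right)} = \frac{-25 + A}{S}$ ($J{\left(S,A \right)} = \frac{-25 + A}{S + 0} = \frac{-25 + A}{S}$)
$Z{\left(D \right)} = - 6 D$
$\left(1661 + J{\left(-174,-20 \right)}\right) + Z{\left(-89 \right)} = \left(1661 + \frac{-25 - 20}{-174}\right) - -534 = \left(1661 - - \frac{15}{58}\right) + 534 = \left(1661 + \frac{15}{58}\right) + 534 = \frac{96353}{58} + 534 = \frac{127325}{58}$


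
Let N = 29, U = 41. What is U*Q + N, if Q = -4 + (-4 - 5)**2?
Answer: 3186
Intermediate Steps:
Q = 77 (Q = -4 + (-9)**2 = -4 + 81 = 77)
U*Q + N = 41*77 + 29 = 3157 + 29 = 3186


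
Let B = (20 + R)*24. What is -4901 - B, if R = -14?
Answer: -5045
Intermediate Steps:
B = 144 (B = (20 - 14)*24 = 6*24 = 144)
-4901 - B = -4901 - 1*144 = -4901 - 144 = -5045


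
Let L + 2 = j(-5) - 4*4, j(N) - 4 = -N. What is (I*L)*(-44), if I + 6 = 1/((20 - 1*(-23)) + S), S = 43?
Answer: -101970/43 ≈ -2371.4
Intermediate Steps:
j(N) = 4 - N
I = -515/86 (I = -6 + 1/((20 - 1*(-23)) + 43) = -6 + 1/((20 + 23) + 43) = -6 + 1/(43 + 43) = -6 + 1/86 = -515/86 ≈ -5.9884)
L = -9 (L = -2 + ((4 - 1*(-5)) - 4*4) = -2 + ((4 + 5) - 16) = -2 + (9 - 16) = -2 - 7 = -9)
(I*L)*(-44) = -515/86*(-9)*(-44) = (4635/86)*(-44) = -101970/43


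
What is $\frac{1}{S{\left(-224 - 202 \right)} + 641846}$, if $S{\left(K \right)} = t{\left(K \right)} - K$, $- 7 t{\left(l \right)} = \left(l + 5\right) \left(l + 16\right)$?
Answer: $\frac{7}{4323294} \approx 1.6191 \cdot 10^{-6}$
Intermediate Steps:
$t{\left(l \right)} = - \frac{\left(5 + l\right) \left(16 + l\right)}{7}$ ($t{\left(l \right)} = - \frac{\left(l + 5\right) \left(l + 16\right)}{7} = - \frac{\left(5 + l\right) \left(16 + l\right)}{7}$)
$S{\left(K \right)} = - \frac{80}{7} - 4 K - \frac{K^{2}}{7}$ ($S{\left(K \right)} = \left(- \frac{80}{7} - 3 K - \frac{K^{2}}{7}\right) - K = - \frac{80}{7} - 4 K - \frac{K^{2}}{7}$)
$\frac{1}{S{\left(-224 - 202 \right)} + 641846} = \frac{1}{\left(- \frac{80}{7} - 4 \left(-224 - 202\right) - \frac{\left(-224 - 202\right)^{2}}{7}\right) + 641846} = \frac{1}{\left(- \frac{80}{7} - -1704 - \frac{\left(-426\right)^{2}}{7}\right) + 641846} = \frac{1}{\left(- \frac{80}{7} + 1704 - \frac{181476}{7}\right) + 641846} = \frac{1}{- \frac{169628}{7} + 641846} = \frac{1}{\frac{4323294}{7}} = \frac{7}{4323294}$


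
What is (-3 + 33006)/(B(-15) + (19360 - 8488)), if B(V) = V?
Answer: 11001/3619 ≈ 3.0398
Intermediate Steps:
(-3 + 33006)/(B(-15) + (19360 - 8488)) = (-3 + 33006)/(-15 + (19360 - 8488)) = 33003/(-15 + 10872) = 33003/10857 = 33003*(1/10857) = 11001/3619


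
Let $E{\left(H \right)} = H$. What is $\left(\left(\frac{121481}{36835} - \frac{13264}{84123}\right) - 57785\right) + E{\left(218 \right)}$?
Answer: $- \frac{178371445708012}{3098670705} \approx -57564.0$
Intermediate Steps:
$\left(\left(\frac{121481}{36835} - \frac{13264}{84123}\right) - 57785\right) + E{\left(218 \right)} = \left(\left(\frac{121481}{36835} - \frac{13264}{84123}\right) - 57785\right) + 218 = \left(\frac{9730766723}{3098670705} - 57785\right) + 218 = - \frac{179046955921702}{3098670705} + 218 = - \frac{178371445708012}{3098670705}$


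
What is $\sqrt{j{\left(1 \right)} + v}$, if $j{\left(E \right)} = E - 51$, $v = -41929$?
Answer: $i \sqrt{41979} \approx 204.89 i$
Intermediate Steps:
$j{\left(E \right)} = -51 + E$
$\sqrt{j{\left(1 \right)} + v} = \sqrt{\left(-51 + 1\right) - 41929} = \sqrt{-50 - 41929} = \sqrt{-41979} = i \sqrt{41979}$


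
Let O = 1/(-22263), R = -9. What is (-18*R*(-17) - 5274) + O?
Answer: -178727365/22263 ≈ -8028.0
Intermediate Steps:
O = -1/22263 ≈ -4.4918e-5
(-18*R*(-17) - 5274) + O = (-18*(-9)*(-17) - 5274) - 1/22263 = (162*(-17) - 5274) - 1/22263 = (-2754 - 5274) - 1/22263 = -8028 - 1/22263 = -178727365/22263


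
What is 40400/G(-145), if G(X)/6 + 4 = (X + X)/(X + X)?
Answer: -20200/9 ≈ -2244.4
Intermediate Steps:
G(X) = -18 (G(X) = -24 + 6*((X + X)/(X + X)) = -24 + 6*((2*X)/((2*X))) = -24 + 6*((2*X)*(1/(2*X))) = -24 + 6*1 = -24 + 6 = -18)
40400/G(-145) = 40400/(-18) = 40400*(-1/18) = -20200/9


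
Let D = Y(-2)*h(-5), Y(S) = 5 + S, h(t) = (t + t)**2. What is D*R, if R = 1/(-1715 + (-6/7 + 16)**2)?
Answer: -14700/72799 ≈ -0.20193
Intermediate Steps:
h(t) = 4*t**2 (h(t) = (2*t)**2 = 4*t**2)
R = -49/72799 (R = 1/(-1715 + (-6*1/7 + 16)**2) = 1/(-1715 + (-6/7 + 16)**2) = 1/(-1715 + (106/7)**2) = 1/(-1715 + 11236/49) = 1/(-72799/49) = -49/72799 ≈ -0.00067309)
D = 300 (D = (5 - 2)*(4*(-5)**2) = 3*(4*25) = 3*100 = 300)
D*R = 300*(-49/72799) = -14700/72799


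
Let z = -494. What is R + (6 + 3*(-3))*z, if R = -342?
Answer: 1140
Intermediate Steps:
R + (6 + 3*(-3))*z = -342 + (6 + 3*(-3))*(-494) = -342 + (6 - 9)*(-494) = -342 - 3*(-494) = -342 + 1482 = 1140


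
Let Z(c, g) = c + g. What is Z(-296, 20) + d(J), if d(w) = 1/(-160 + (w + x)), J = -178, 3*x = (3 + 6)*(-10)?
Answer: -101569/368 ≈ -276.00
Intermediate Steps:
x = -30 (x = ((3 + 6)*(-10))/3 = (9*(-10))/3 = (⅓)*(-90) = -30)
d(w) = 1/(-190 + w) (d(w) = 1/(-160 + (w - 30)) = 1/(-160 + (-30 + w)) = 1/(-190 + w))
Z(-296, 20) + d(J) = (-296 + 20) + 1/(-190 - 178) = -276 + 1/(-368) = -276 - 1/368 = -101569/368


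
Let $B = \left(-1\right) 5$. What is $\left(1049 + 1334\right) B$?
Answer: $-11915$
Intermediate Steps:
$B = -5$
$\left(1049 + 1334\right) B = \left(1049 + 1334\right) \left(-5\right) = 2383 \left(-5\right) = -11915$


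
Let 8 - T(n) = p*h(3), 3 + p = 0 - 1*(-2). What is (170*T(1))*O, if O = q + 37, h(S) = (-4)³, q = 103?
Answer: -1332800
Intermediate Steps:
h(S) = -64
p = -1 (p = -3 + (0 - 1*(-2)) = -3 + (0 + 2) = -3 + 2 = -1)
O = 140 (O = 103 + 37 = 140)
T(n) = -56 (T(n) = 8 - (-1)*(-64) = 8 - 1*64 = 8 - 64 = -56)
(170*T(1))*O = (170*(-56))*140 = -9520*140 = -1332800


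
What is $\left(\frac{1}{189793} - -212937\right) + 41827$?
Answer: $\frac{48352423853}{189793} \approx 2.5476 \cdot 10^{5}$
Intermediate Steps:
$\left(\frac{1}{189793} - -212937\right) + 41827 = \left(\frac{1}{189793} + 212937\right) + 41827 = \frac{40413952042}{189793} + 41827 = \frac{48352423853}{189793}$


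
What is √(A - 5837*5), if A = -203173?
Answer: 7*I*√4742 ≈ 482.04*I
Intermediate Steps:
√(A - 5837*5) = √(-203173 - 5837*5) = √(-203173 - 29185) = √(-232358) = 7*I*√4742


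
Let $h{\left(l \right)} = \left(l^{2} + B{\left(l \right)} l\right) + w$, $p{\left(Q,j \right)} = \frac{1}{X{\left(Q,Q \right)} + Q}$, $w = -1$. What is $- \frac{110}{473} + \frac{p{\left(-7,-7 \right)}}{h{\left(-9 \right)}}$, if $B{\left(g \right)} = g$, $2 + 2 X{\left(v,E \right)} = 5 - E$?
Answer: $- \frac{3263}{13846} \approx -0.23566$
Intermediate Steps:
$X{\left(v,E \right)} = \frac{3}{2} - \frac{E}{2}$ ($X{\left(v,E \right)} = -1 + \frac{5 - E}{2} = -1 - \left(- \frac{5}{2} + \frac{E}{2}\right) = \frac{3}{2} - \frac{E}{2}$)
$p{\left(Q,j \right)} = \frac{1}{\frac{3}{2} + \frac{Q}{2}}$ ($p{\left(Q,j \right)} = \frac{1}{\left(\frac{3}{2} - \frac{Q}{2}\right) + Q} = \frac{1}{\frac{3}{2} + \frac{Q}{2}}$)
$h{\left(l \right)} = -1 + 2 l^{2}$ ($h{\left(l \right)} = \left(l^{2} + l l\right) - 1 = \left(l^{2} + l^{2}\right) - 1 = 2 l^{2} - 1 = -1 + 2 l^{2}$)
$- \frac{110}{473} + \frac{p{\left(-7,-7 \right)}}{h{\left(-9 \right)}} = - \frac{110}{473} + \frac{2 \frac{1}{3 - 7}}{-1 + 2 \left(-9\right)^{2}} = \left(-110\right) \frac{1}{473} + \frac{2 \frac{1}{-4}}{-1 + 2 \cdot 81} = - \frac{10}{43} + \frac{2 \left(- \frac{1}{4}\right)}{-1 + 162} = - \frac{10}{43} - \frac{1}{2 \cdot 161} = - \frac{10}{43} - \frac{1}{322} = - \frac{3263}{13846}$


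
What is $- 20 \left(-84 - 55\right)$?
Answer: $2780$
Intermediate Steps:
$- 20 \left(-84 - 55\right) = \left(-20\right) \left(-139\right) = 2780$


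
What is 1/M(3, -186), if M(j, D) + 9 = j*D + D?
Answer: -1/753 ≈ -0.0013280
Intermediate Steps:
M(j, D) = -9 + D + D*j (M(j, D) = -9 + (j*D + D) = -9 + (D*j + D) = -9 + (D + D*j) = -9 + D + D*j)
1/M(3, -186) = 1/(-9 - 186 - 186*3) = 1/(-9 - 186 - 558) = 1/(-753) = -1/753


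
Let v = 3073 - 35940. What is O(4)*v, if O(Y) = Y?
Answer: -131468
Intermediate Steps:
v = -32867
O(4)*v = 4*(-32867) = -131468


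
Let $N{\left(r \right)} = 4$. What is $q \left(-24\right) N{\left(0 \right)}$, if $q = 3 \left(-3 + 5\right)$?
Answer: $-576$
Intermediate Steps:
$q = 6$ ($q = 3 \cdot 2 = 6$)
$q \left(-24\right) N{\left(0 \right)} = 6 \left(-24\right) 4 = \left(-144\right) 4 = -576$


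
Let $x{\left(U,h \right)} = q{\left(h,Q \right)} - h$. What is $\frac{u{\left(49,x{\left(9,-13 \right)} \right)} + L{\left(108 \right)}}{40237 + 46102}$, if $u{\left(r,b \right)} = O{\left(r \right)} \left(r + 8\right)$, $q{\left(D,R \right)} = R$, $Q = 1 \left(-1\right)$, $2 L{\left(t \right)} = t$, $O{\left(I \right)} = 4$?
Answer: $\frac{6}{1837} \approx 0.0032662$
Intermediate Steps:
$L{\left(t \right)} = \frac{t}{2}$
$Q = -1$
$x{\left(U,h \right)} = -1 - h$
$u{\left(r,b \right)} = 32 + 4 r$ ($u{\left(r,b \right)} = 4 \left(r + 8\right) = 4 \left(8 + r\right) = 32 + 4 r$)
$\frac{u{\left(49,x{\left(9,-13 \right)} \right)} + L{\left(108 \right)}}{40237 + 46102} = \frac{\left(32 + 4 \cdot 49\right) + \frac{1}{2} \cdot 108}{40237 + 46102} = \frac{\left(32 + 196\right) + 54}{86339} = \left(228 + 54\right) \frac{1}{86339} = 282 \cdot \frac{1}{86339} = \frac{6}{1837}$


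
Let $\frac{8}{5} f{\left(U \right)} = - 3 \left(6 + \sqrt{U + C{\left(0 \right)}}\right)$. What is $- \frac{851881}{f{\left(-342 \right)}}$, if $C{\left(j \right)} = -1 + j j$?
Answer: $\frac{13630096}{1895} - \frac{47705336 i \sqrt{7}}{5685} \approx 7192.7 - 22202.0 i$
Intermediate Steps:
$C{\left(j \right)} = -1 + j^{2}$
$f{\left(U \right)} = - \frac{45}{4} - \frac{15 \sqrt{-1 + U}}{8}$ ($f{\left(U \right)} = \frac{5 \left(- 3 \left(6 + \sqrt{U - \left(1 - 0^{2}\right)}\right)\right)}{8} = \frac{5 \left(- 3 \left(6 + \sqrt{U + \left(-1 + 0\right)}\right)\right)}{8} = \frac{5 \left(- 3 \left(6 + \sqrt{U - 1}\right)\right)}{8} = \frac{5 \left(- 3 \left(6 + \sqrt{-1 + U}\right)\right)}{8} = \frac{5 \left(-18 - 3 \sqrt{-1 + U}\right)}{8} = - \frac{45}{4} - \frac{15 \sqrt{-1 + U}}{8}$)
$- \frac{851881}{f{\left(-342 \right)}} = - \frac{851881}{- \frac{45}{4} - \frac{15 \sqrt{-1 - 342}}{8}} = - \frac{851881}{- \frac{45}{4} - \frac{15 \sqrt{-343}}{8}} = - \frac{851881}{- \frac{45}{4} - \frac{15 \cdot 7 i \sqrt{7}}{8}} = - \frac{851881}{- \frac{45}{4} - \frac{105 i \sqrt{7}}{8}}$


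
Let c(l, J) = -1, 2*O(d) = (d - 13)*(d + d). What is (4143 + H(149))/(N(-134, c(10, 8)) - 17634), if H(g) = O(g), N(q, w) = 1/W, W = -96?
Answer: -2343072/1692865 ≈ -1.3841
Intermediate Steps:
O(d) = d*(-13 + d) (O(d) = ((d - 13)*(d + d))/2 = ((-13 + d)*(2*d))/2 = (2*d*(-13 + d))/2 = d*(-13 + d))
N(q, w) = -1/96 (N(q, w) = 1/(-96) = -1/96)
H(g) = g*(-13 + g)
(4143 + H(149))/(N(-134, c(10, 8)) - 17634) = (4143 + 149*(-13 + 149))/(-1/96 - 17634) = (4143 + 149*136)/(-1692865/96) = (4143 + 20264)*(-96/1692865) = 24407*(-96/1692865) = -2343072/1692865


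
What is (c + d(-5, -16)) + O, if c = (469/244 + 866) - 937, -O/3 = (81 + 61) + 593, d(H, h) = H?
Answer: -556095/244 ≈ -2279.1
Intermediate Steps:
O = -2205 (O = -3*((81 + 61) + 593) = -3*(142 + 593) = -3*735 = -2205)
c = -16855/244 (c = (469*(1/244) + 866) - 937 = (469/244 + 866) - 937 = 211773/244 - 937 = -16855/244 ≈ -69.078)
(c + d(-5, -16)) + O = (-16855/244 - 5) - 2205 = -18075/244 - 2205 = -556095/244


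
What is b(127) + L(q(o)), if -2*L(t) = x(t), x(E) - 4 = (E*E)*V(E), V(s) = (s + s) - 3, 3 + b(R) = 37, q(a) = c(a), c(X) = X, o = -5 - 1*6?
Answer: 3089/2 ≈ 1544.5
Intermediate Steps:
o = -11 (o = -5 - 6 = -11)
q(a) = a
b(R) = 34 (b(R) = -3 + 37 = 34)
V(s) = -3 + 2*s (V(s) = 2*s - 3 = -3 + 2*s)
x(E) = 4 + E²*(-3 + 2*E) (x(E) = 4 + (E*E)*(-3 + 2*E) = 4 + E²*(-3 + 2*E))
L(t) = -2 - t²*(-3 + 2*t)/2 (L(t) = -(4 + t²*(-3 + 2*t))/2 = -2 - t²*(-3 + 2*t)/2)
b(127) + L(q(o)) = 34 + (-2 + (-11)²*(3/2 - 1*(-11))) = 34 + (-2 + 121*(3/2 + 11)) = 34 + (-2 + 121*(25/2)) = 34 + (-2 + 3025/2) = 34 + 3021/2 = 3089/2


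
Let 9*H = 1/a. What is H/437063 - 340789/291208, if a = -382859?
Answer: -513228754743945025/438559692981258024 ≈ -1.1703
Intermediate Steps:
H = -1/3445731 (H = (1/9)/(-382859) = (1/9)*(-1/382859) = -1/3445731 ≈ -2.9021e-7)
H/437063 - 340789/291208 = -1/3445731/437063 - 340789/291208 = -1/3445731*1/437063 - 340789*1/291208 = -1/1506001528053 - 340789/291208 = -513228754743945025/438559692981258024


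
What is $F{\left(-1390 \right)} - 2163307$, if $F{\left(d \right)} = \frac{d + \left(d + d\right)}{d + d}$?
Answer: $- \frac{4326611}{2} \approx -2.1633 \cdot 10^{6}$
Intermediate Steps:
$F{\left(d \right)} = \frac{3}{2}$ ($F{\left(d \right)} = \frac{d + 2 d}{2 d} = 3 d \frac{1}{2 d} = \frac{3}{2}$)
$F{\left(-1390 \right)} - 2163307 = \frac{3}{2} - 2163307 = - \frac{4326611}{2}$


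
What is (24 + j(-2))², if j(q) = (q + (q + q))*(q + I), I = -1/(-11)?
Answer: 152100/121 ≈ 1257.0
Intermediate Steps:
I = 1/11 (I = -1*(-1/11) = 1/11 ≈ 0.090909)
j(q) = 3*q*(1/11 + q) (j(q) = (q + (q + q))*(q + 1/11) = (q + 2*q)*(1/11 + q) = (3*q)*(1/11 + q) = 3*q*(1/11 + q))
(24 + j(-2))² = (24 + (3/11)*(-2)*(1 + 11*(-2)))² = (24 + (3/11)*(-2)*(1 - 22))² = (24 + (3/11)*(-2)*(-21))² = (24 + 126/11)² = (390/11)² = 152100/121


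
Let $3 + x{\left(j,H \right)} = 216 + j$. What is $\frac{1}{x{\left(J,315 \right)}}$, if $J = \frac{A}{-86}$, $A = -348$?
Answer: $\frac{43}{9333} \approx 0.0046073$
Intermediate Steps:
$J = \frac{174}{43}$ ($J = - \frac{348}{-86} = \left(-348\right) \left(- \frac{1}{86}\right) = \frac{174}{43} \approx 4.0465$)
$x{\left(j,H \right)} = 213 + j$ ($x{\left(j,H \right)} = -3 + \left(216 + j\right) = 213 + j$)
$\frac{1}{x{\left(J,315 \right)}} = \frac{1}{213 + \frac{174}{43}} = \frac{1}{\frac{9333}{43}} = \frac{43}{9333}$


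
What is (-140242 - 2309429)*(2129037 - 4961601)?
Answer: 6938849886444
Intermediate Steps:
(-140242 - 2309429)*(2129037 - 4961601) = -2449671*(-2832564) = 6938849886444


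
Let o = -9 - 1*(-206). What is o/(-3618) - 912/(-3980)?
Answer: 628889/3599910 ≈ 0.17470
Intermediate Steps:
o = 197 (o = -9 + 206 = 197)
o/(-3618) - 912/(-3980) = 197/(-3618) - 912/(-3980) = 197*(-1/3618) - 912*(-1/3980) = -197/3618 + 228/995 = 628889/3599910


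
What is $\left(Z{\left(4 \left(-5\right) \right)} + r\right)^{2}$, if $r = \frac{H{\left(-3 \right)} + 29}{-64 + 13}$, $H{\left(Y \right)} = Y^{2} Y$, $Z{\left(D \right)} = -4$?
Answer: $\frac{42436}{2601} \approx 16.315$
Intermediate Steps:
$H{\left(Y \right)} = Y^{3}$
$r = - \frac{2}{51}$ ($r = \frac{\left(-3\right)^{3} + 29}{-64 + 13} = \frac{-27 + 29}{-51} = 2 \left(- \frac{1}{51}\right) = - \frac{2}{51} \approx -0.039216$)
$\left(Z{\left(4 \left(-5\right) \right)} + r\right)^{2} = \left(-4 - \frac{2}{51}\right)^{2} = \left(- \frac{206}{51}\right)^{2} = \frac{42436}{2601}$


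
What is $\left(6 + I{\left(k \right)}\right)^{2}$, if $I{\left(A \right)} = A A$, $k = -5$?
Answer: $961$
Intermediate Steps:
$I{\left(A \right)} = A^{2}$
$\left(6 + I{\left(k \right)}\right)^{2} = \left(6 + \left(-5\right)^{2}\right)^{2} = \left(6 + 25\right)^{2} = 31^{2} = 961$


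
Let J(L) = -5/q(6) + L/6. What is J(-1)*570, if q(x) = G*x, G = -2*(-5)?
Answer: -285/2 ≈ -142.50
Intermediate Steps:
G = 10
q(x) = 10*x
J(L) = -1/12 + L/6 (J(L) = -5/(10*6) + L/6 = -5/60 + L*(⅙) = -5*1/60 + L/6 = -1/12 + L/6)
J(-1)*570 = (-1/12 + (⅙)*(-1))*570 = (-1/12 - ⅙)*570 = -¼*570 = -285/2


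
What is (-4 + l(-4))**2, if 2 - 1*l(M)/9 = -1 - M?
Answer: 169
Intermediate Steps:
l(M) = 27 + 9*M (l(M) = 18 - 9*(-1 - M) = 18 + (9 + 9*M) = 27 + 9*M)
(-4 + l(-4))**2 = (-4 + (27 + 9*(-4)))**2 = (-4 + (27 - 36))**2 = (-4 - 9)**2 = (-13)**2 = 169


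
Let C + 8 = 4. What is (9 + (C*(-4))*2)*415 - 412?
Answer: 16603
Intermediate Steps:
C = -4 (C = -8 + 4 = -4)
(9 + (C*(-4))*2)*415 - 412 = (9 - 4*(-4)*2)*415 - 412 = (9 + 16*2)*415 - 412 = (9 + 32)*415 - 412 = 41*415 - 412 = 17015 - 412 = 16603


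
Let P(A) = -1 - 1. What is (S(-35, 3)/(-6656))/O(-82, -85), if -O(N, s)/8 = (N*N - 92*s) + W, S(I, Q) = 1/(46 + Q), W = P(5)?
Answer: 1/37942288384 ≈ 2.6356e-11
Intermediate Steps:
P(A) = -2
W = -2
O(N, s) = 16 - 8*N**2 + 736*s (O(N, s) = -8*((N*N - 92*s) - 2) = -8*((N**2 - 92*s) - 2) = -8*(-2 + N**2 - 92*s) = 16 - 8*N**2 + 736*s)
(S(-35, 3)/(-6656))/O(-82, -85) = (1/((46 + 3)*(-6656)))/(16 - 8*(-82)**2 + 736*(-85)) = (-1/6656/49)/(16 - 8*6724 - 62560) = ((1/49)*(-1/6656))/(16 - 53792 - 62560) = -1/326144/(-116336) = -1/326144*(-1/116336) = 1/37942288384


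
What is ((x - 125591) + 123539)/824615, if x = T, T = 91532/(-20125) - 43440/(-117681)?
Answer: -231890988752/92998121239375 ≈ -0.0024935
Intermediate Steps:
T = -471302252/112777625 (T = 91532*(-1/20125) - 43440*(-1/117681) = -13076/2875 + 14480/39227 = -471302252/112777625 ≈ -4.1790)
x = -471302252/112777625 ≈ -4.1790
((x - 125591) + 123539)/824615 = ((-471302252/112777625 - 125591) + 123539)/824615 = (-14164326003627/112777625 + 123539)*(1/824615) = -231890988752/112777625*1/824615 = -231890988752/92998121239375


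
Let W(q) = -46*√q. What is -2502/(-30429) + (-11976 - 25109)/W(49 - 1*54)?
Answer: 278/3381 - 7417*I*√5/46 ≈ 0.082224 - 360.54*I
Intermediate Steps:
-2502/(-30429) + (-11976 - 25109)/W(49 - 1*54) = -2502/(-30429) + (-11976 - 25109)/((-46*√(49 - 1*54))) = -2502*(-1/30429) - 37085*(-1/(46*√(49 - 54))) = 278/3381 - 37085*I*√5/230 = 278/3381 - 7417*I*√5/46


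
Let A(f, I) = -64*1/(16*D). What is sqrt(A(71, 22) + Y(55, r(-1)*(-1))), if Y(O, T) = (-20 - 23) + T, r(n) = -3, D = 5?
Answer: 2*I*sqrt(255)/5 ≈ 6.3875*I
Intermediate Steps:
A(f, I) = -4/5 (A(f, I) = -64/((4*5)*4) = -64/(20*4) = -64/80 = -64*1/80 = -4/5)
Y(O, T) = -43 + T
sqrt(A(71, 22) + Y(55, r(-1)*(-1))) = sqrt(-4/5 + (-43 - 3*(-1))) = sqrt(-4/5 + (-43 + 3)) = sqrt(-4/5 - 40) = sqrt(-204/5) = 2*I*sqrt(255)/5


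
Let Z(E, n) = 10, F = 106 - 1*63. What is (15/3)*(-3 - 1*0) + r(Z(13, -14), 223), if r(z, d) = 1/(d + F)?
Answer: -3989/266 ≈ -14.996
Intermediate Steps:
F = 43 (F = 106 - 63 = 43)
r(z, d) = 1/(43 + d) (r(z, d) = 1/(d + 43) = 1/(43 + d))
(15/3)*(-3 - 1*0) + r(Z(13, -14), 223) = (15/3)*(-3 - 1*0) + 1/(43 + 223) = (15*(⅓))*(-3 + 0) + 1/266 = 5*(-3) + 1/266 = -15 + 1/266 = -3989/266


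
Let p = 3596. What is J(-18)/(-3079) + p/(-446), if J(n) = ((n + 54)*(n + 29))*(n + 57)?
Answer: -8980054/686617 ≈ -13.079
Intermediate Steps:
J(n) = (29 + n)*(54 + n)*(57 + n) (J(n) = ((54 + n)*(29 + n))*(57 + n) = ((29 + n)*(54 + n))*(57 + n) = (29 + n)*(54 + n)*(57 + n))
J(-18)/(-3079) + p/(-446) = (89262 + (-18)³ + 140*(-18)² + 6297*(-18))/(-3079) + 3596/(-446) = (89262 - 5832 + 140*324 - 113346)*(-1/3079) + 3596*(-1/446) = (89262 - 5832 + 45360 - 113346)*(-1/3079) - 1798/223 = 15444*(-1/3079) - 1798/223 = -15444/3079 - 1798/223 = -8980054/686617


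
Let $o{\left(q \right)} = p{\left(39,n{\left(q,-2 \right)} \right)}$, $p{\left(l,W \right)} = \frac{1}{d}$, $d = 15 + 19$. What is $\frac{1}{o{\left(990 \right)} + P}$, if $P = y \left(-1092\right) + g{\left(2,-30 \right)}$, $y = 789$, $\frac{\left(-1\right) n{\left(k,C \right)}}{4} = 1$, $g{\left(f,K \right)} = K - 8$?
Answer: $- \frac{34}{29295283} \approx -1.1606 \cdot 10^{-6}$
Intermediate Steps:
$d = 34$
$g{\left(f,K \right)} = -8 + K$
$n{\left(k,C \right)} = -4$ ($n{\left(k,C \right)} = \left(-4\right) 1 = -4$)
$P = -861626$ ($P = 789 \left(-1092\right) - 38 = -861588 - 38 = -861626$)
$p{\left(l,W \right)} = \frac{1}{34}$
$o{\left(q \right)} = \frac{1}{34}$
$\frac{1}{o{\left(990 \right)} + P} = \frac{1}{\frac{1}{34} - 861626} = \frac{1}{- \frac{29295283}{34}} = - \frac{34}{29295283}$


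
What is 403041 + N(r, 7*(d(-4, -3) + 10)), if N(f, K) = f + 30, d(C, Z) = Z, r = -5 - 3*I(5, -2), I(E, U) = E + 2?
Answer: 403045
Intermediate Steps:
I(E, U) = 2 + E
r = -26 (r = -5 - 3*(2 + 5) = -5 - 3*7 = -5 - 21 = -26)
N(f, K) = 30 + f
403041 + N(r, 7*(d(-4, -3) + 10)) = 403041 + (30 - 26) = 403041 + 4 = 403045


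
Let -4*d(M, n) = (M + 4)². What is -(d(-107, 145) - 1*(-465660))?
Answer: -1852031/4 ≈ -4.6301e+5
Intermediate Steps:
d(M, n) = -(4 + M)²/4 (d(M, n) = -(M + 4)²/4 = -(4 + M)²/4)
-(d(-107, 145) - 1*(-465660)) = -(-(4 - 107)²/4 - 1*(-465660)) = -(-¼*(-103)² + 465660) = -(-¼*10609 + 465660) = -(-10609/4 + 465660) = -1*1852031/4 = -1852031/4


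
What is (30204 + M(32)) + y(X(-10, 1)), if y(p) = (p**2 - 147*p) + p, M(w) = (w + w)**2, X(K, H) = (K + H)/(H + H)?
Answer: 139909/4 ≈ 34977.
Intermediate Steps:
X(K, H) = (H + K)/(2*H) (X(K, H) = (H + K)/((2*H)) = (H + K)*(1/(2*H)) = (H + K)/(2*H))
M(w) = 4*w**2 (M(w) = (2*w)**2 = 4*w**2)
y(p) = p**2 - 146*p
(30204 + M(32)) + y(X(-10, 1)) = (30204 + 4*32**2) + ((1/2)*(1 - 10)/1)*(-146 + (1/2)*(1 - 10)/1) = (30204 + 4*1024) + ((1/2)*1*(-9))*(-146 + (1/2)*1*(-9)) = (30204 + 4096) - 9*(-146 - 9/2)/2 = 34300 - 9/2*(-301/2) = 34300 + 2709/4 = 139909/4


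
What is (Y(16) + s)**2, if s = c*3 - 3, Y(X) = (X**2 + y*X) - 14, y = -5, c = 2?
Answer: 27225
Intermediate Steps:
Y(X) = -14 + X**2 - 5*X (Y(X) = (X**2 - 5*X) - 14 = -14 + X**2 - 5*X)
s = 3 (s = 2*3 - 3 = 6 - 3 = 3)
(Y(16) + s)**2 = ((-14 + 16**2 - 5*16) + 3)**2 = ((-14 + 256 - 80) + 3)**2 = (162 + 3)**2 = 165**2 = 27225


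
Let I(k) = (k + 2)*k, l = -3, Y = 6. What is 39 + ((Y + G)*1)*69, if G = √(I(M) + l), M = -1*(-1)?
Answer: 453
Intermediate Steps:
M = 1
I(k) = k*(2 + k) (I(k) = (2 + k)*k = k*(2 + k))
G = 0 (G = √(1*(2 + 1) - 3) = √(1*3 - 3) = √(3 - 3) = √0 = 0)
39 + ((Y + G)*1)*69 = 39 + ((6 + 0)*1)*69 = 39 + (6*1)*69 = 39 + 6*69 = 39 + 414 = 453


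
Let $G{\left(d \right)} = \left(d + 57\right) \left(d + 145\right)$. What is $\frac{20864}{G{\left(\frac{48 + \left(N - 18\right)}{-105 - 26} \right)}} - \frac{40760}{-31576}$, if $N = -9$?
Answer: $\frac{533258894467}{139408438647} \approx 3.8252$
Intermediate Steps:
$G{\left(d \right)} = \left(57 + d\right) \left(145 + d\right)$
$\frac{20864}{G{\left(\frac{48 + \left(N - 18\right)}{-105 - 26} \right)}} - \frac{40760}{-31576} = \frac{20864}{8265 + \left(\frac{48 - 27}{-105 - 26}\right)^{2} + 202 \frac{48 - 27}{-105 - 26}} - \frac{40760}{-31576} = \frac{20864}{8265 + \left(\frac{48 - 27}{-131}\right)^{2} + 202 \frac{48 - 27}{-131}} - - \frac{5095}{3947} = \frac{20864}{8265 + \left(21 \left(- \frac{1}{131}\right)\right)^{2} + 202 \cdot 21 \left(- \frac{1}{131}\right)} + \frac{5095}{3947} = \frac{20864}{8265 + \left(- \frac{21}{131}\right)^{2} + 202 \left(- \frac{21}{131}\right)} + \frac{5095}{3947} = \frac{20864}{8265 + \frac{441}{17161} - \frac{4242}{131}} + \frac{5095}{3947} = \frac{20864}{\frac{141280404}{17161}} + \frac{5095}{3947} = 20864 \cdot \frac{17161}{141280404} + \frac{5095}{3947} = \frac{89511776}{35320101} + \frac{5095}{3947} = \frac{533258894467}{139408438647}$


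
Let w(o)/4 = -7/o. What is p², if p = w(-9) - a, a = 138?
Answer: 1473796/81 ≈ 18195.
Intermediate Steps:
w(o) = -28/o (w(o) = 4*(-7/o) = -28/o)
p = -1214/9 (p = -28/(-9) - 1*138 = -28*(-⅑) - 138 = 28/9 - 138 = -1214/9 ≈ -134.89)
p² = (-1214/9)² = 1473796/81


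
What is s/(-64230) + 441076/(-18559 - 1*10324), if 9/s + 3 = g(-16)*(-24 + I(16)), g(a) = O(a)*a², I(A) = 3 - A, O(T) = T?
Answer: -1431143458247489/93715632911470 ≈ -15.271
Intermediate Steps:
g(a) = a³ (g(a) = a*a² = a³)
s = 9/151549 (s = 9/(-3 + (-16)³*(-24 + (3 - 1*16))) = 9/(-3 - 4096*(-24 + (3 - 16))) = 9/(-3 - 4096*(-24 - 13)) = 9/(-3 - 4096*(-37)) = 9/(-3 + 151552) = 9/151549 ≈ 5.9387e-5)
s/(-64230) + 441076/(-18559 - 1*10324) = (9/151549)/(-64230) + 441076/(-18559 - 1*10324) = (9/151549)*(-1/64230) + 441076/(-18559 - 10324) = -3/3244664090 + 441076/(-28883) = -3/3244664090 + 441076*(-1/28883) = -3/3244664090 - 441076/28883 = -1431143458247489/93715632911470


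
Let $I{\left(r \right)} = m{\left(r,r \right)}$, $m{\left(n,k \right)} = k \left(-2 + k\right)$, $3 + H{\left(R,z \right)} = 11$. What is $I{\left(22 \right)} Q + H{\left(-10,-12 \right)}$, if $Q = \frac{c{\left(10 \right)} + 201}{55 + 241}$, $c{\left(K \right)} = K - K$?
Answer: $\frac{11351}{37} \approx 306.78$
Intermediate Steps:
$c{\left(K \right)} = 0$
$H{\left(R,z \right)} = 8$ ($H{\left(R,z \right)} = -3 + 11 = 8$)
$I{\left(r \right)} = r \left(-2 + r\right)$
$Q = \frac{201}{296}$ ($Q = \frac{0 + 201}{55 + 241} = \frac{201}{296} \approx 0.67905$)
$I{\left(22 \right)} Q + H{\left(-10,-12 \right)} = 22 \left(-2 + 22\right) \frac{201}{296} + 8 = 22 \cdot 20 \cdot \frac{201}{296} + 8 = 440 \cdot \frac{201}{296} + 8 = \frac{11055}{37} + 8 = \frac{11351}{37}$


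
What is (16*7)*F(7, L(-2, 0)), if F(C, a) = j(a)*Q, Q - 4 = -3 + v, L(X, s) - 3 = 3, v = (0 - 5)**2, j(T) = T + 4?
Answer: 29120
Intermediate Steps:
j(T) = 4 + T
v = 25 (v = (-5)**2 = 25)
L(X, s) = 6 (L(X, s) = 3 + 3 = 6)
Q = 26 (Q = 4 + (-3 + 25) = 4 + 22 = 26)
F(C, a) = 104 + 26*a (F(C, a) = (4 + a)*26 = 104 + 26*a)
(16*7)*F(7, L(-2, 0)) = (16*7)*(104 + 26*6) = 112*(104 + 156) = 112*260 = 29120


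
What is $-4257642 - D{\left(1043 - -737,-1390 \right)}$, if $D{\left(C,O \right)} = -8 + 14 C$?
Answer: $-4282554$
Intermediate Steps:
$-4257642 - D{\left(1043 - -737,-1390 \right)} = -4257642 - \left(-8 + 14 \left(1043 - -737\right)\right) = -4257642 - \left(-8 + 14 \left(1043 + 737\right)\right) = -4257642 - \left(-8 + 14 \cdot 1780\right) = -4257642 - \left(-8 + 24920\right) = -4257642 - 24912 = -4282554$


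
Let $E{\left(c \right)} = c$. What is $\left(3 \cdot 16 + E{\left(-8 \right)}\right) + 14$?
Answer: $54$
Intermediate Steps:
$\left(3 \cdot 16 + E{\left(-8 \right)}\right) + 14 = \left(3 \cdot 16 - 8\right) + 14 = \left(48 - 8\right) + 14 = 40 + 14 = 54$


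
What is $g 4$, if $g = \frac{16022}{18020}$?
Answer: $\frac{16022}{4505} \approx 3.5565$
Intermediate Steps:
$g = \frac{8011}{9010}$ ($g = 16022 \cdot \frac{1}{18020} = \frac{8011}{9010} \approx 0.88912$)
$g 4 = \frac{8011}{9010} \cdot 4 = \frac{16022}{4505}$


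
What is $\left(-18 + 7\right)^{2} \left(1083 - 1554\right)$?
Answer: $-56991$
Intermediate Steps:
$\left(-18 + 7\right)^{2} \left(1083 - 1554\right) = \left(-11\right)^{2} \left(-471\right) = 121 \left(-471\right) = -56991$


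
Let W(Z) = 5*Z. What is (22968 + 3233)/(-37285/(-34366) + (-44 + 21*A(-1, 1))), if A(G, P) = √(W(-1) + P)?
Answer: -1327961783184554/4258413813145 - 1299646163304552*I/4258413813145 ≈ -311.84 - 305.19*I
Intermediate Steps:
A(G, P) = √(-5 + P) (A(G, P) = √(5*(-1) + P) = √(-5 + P))
(22968 + 3233)/(-37285/(-34366) + (-44 + 21*A(-1, 1))) = (22968 + 3233)/(-37285/(-34366) + (-44 + 21*√(-5 + 1))) = 26201/(-37285*(-1/34366) + (-44 + 21*√(-4))) = 26201/(37285/34366 + (-44 + 21*(2*I))) = 26201/(37285/34366 + (-44 + 42*I)) = 26201/(-1474819/34366 + 42*I) = 26201*(1181021956*(-1474819/34366 - 42*I)/4258413813145) = 30943956269156*(-1474819/34366 - 42*I)/4258413813145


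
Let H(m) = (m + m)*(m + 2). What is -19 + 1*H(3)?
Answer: 11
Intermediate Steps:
H(m) = 2*m*(2 + m) (H(m) = (2*m)*(2 + m) = 2*m*(2 + m))
-19 + 1*H(3) = -19 + 1*(2*3*(2 + 3)) = -19 + 1*(2*3*5) = -19 + 1*30 = -19 + 30 = 11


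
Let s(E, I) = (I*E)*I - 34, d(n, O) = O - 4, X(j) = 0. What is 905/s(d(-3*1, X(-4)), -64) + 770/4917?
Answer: 744725/7338846 ≈ 0.10148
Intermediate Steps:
d(n, O) = -4 + O
s(E, I) = -34 + E*I² (s(E, I) = (E*I)*I - 34 = E*I² - 34 = -34 + E*I²)
905/s(d(-3*1, X(-4)), -64) + 770/4917 = 905/(-34 + (-4 + 0)*(-64)²) + 770/4917 = 905/(-34 - 4*4096) + 770*(1/4917) = 905/(-34 - 16384) + 70/447 = 905/(-16418) + 70/447 = 905*(-1/16418) + 70/447 = -905/16418 + 70/447 = 744725/7338846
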